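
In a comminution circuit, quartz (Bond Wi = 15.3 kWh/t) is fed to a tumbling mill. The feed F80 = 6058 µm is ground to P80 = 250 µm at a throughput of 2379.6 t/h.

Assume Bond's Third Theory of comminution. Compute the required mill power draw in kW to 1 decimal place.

P = 18348.7 kW

Bond:  W = 10 Wi (1/√P − 1/√F)
W = 10·15.3·(1/√250 − 1/√6058) = 10·15.3·(0.050398) = 7.7108 kWh/t
P_mill = W·ṁ = 7.7108·2379.6 = 18348.7 kW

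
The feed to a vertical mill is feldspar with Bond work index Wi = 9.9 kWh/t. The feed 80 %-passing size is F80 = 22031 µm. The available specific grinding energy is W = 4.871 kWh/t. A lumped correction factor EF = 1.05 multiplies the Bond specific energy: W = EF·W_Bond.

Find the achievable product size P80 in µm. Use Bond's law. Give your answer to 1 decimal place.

W = 10 Wi (P80^-0.5 − F80^-0.5)
W_Bond = W / EF = 4.871 / 1.05 = 4.6390 kWh/t
P80^-0.5 = F80^-0.5 + W_Bond/(10 Wi)
  = 4.6390/(10·9.9) + 1/√22031 = 0.046859 + 0.006737 = 0.053596
P80 = (1/0.053596)² = 18.6580² = 348.12 µm

P80 = 348.1 µm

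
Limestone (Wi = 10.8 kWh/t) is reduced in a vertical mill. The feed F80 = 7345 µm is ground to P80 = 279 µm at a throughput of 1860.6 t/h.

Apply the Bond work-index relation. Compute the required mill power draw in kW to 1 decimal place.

W = 10 Wi (1/√P80 − 1/√F80)  [Bond]
W = 10·10.8·(1/√279 − 1/√7345) = 10·10.8·(0.048200) = 5.2056 kWh/t
Power = W × throughput = 5.2056 kWh/t × 1860.6 t/h = 9685.6 kW

P = 9685.6 kW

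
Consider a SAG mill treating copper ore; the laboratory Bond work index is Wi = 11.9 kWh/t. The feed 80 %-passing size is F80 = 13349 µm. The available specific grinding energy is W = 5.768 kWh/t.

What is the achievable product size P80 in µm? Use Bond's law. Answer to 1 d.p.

P80 = 306.4 µm

W_Bond = 10·Wi·(1/√P₈₀ − 1/√F₈₀)
P80^-0.5 = F80^-0.5 + W/(10 Wi)
  = 5.7680/(10·11.9) + 1/√13349 = 0.048471 + 0.008655 = 0.057126
P80 = (1/0.057126)² = 17.5052² = 306.43 µm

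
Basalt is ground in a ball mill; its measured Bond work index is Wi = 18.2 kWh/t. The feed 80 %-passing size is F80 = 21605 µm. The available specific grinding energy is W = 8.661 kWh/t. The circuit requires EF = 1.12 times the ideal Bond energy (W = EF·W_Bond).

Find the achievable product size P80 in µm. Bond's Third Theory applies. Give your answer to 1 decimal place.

W = 10 Wi / √P80 − 10 Wi / √F80
W_Bond = W / EF = 8.661 / 1.12 = 7.7330 kWh/t
1/√P80 = 1/√F80 + W_Bond/(10·Wi)
  = 7.7330/(10·18.2) + 1/√21605 = 0.042489 + 0.006803 = 0.049293
P80 = (1/0.049293)² = 20.2870² = 411.56 µm

P80 = 411.6 µm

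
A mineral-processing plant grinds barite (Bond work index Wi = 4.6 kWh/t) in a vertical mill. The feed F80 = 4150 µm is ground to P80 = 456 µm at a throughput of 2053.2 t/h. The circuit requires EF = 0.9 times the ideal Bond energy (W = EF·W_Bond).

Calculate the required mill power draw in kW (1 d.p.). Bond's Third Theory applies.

W = 10 Wi / √P80 − 10 Wi / √F80
W = 10·4.6·(1/√456 − 1/√4150) = 10·4.6·(0.031306) = 1.4401 kWh/t
W_actual = 0.9 × 1.4401 = 1.2961 kWh/t
Power = W × throughput = 1.2961 kWh/t × 2053.2 t/h = 2661.1 kW

P = 2661.1 kW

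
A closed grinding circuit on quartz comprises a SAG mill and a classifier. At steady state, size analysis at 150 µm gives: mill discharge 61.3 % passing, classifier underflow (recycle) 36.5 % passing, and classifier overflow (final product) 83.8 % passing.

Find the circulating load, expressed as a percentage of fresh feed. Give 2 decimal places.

CL = 90.73 %

Classifier node, passing 150 µm:
(1+r)·d = r·u + o ⇒ r = (o−d)/(d−u)
r = (83.8 − 61.3)/(61.3 − 36.5) = 22.5/24.8 = 0.9073
CL = 100·r = 90.73 %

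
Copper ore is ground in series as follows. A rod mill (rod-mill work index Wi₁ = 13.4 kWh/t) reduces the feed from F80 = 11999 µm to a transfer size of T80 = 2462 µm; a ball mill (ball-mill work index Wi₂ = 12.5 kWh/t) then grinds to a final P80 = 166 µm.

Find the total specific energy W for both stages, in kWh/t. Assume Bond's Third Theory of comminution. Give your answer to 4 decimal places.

W = 8.6600 kWh/t

W_Bond = 10·Wi·(1/√P₈₀ − 1/√F₈₀)
Stage 1 (11999→2462 µm, Wi₁=13.4): W₁ = 10·13.4·(0.020154 − 0.009129) = 1.4773 kWh/t
Stage 2 (2462→166 µm, Wi₂=12.5): W₂ = 10·12.5·(0.077615 − 0.020154) = 7.1827 kWh/t
W = W₁ + W₂ = 1.4773 + 7.1827 = 8.6600 kWh/t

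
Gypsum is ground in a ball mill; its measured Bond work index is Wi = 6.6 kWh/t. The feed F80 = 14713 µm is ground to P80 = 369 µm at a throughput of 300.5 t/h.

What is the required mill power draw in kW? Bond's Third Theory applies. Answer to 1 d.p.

W = 10·Wi·(P80^(-½) − F80^(-½))
W = 10·6.6·(1/√369 − 1/√14713) = 10·6.6·(0.043814) = 2.8917 kWh/t
P = W·T = 2.8917·300.5 = 869.0 kW

P = 869.0 kW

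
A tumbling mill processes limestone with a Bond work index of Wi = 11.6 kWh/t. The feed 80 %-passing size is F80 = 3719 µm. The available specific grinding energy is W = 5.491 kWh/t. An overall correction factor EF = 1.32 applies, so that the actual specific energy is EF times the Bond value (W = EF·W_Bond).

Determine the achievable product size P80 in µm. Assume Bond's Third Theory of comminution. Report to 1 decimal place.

W = 10·Wi·(P80^(-½) − F80^(-½))
W_Bond = W / EF = 5.491 / 1.32 = 4.1598 kWh/t
⇒ 1/√P80 = W_Bond/(10·Wi) + 1/√F80
  = 4.1598/(10·11.6) + 1/√3719 = 0.035861 + 0.016398 = 0.052259
P80 = (1/0.052259)² = 19.1356² = 366.17 µm

P80 = 366.2 µm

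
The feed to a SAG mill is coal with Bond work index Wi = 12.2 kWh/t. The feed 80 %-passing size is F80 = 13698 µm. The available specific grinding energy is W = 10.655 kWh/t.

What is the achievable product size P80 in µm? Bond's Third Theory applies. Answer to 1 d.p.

Bond:  W = 10 Wi (1/√P − 1/√F)
P80^-0.5 = F80^-0.5 + W/(10 Wi)
  = 10.6550/(10·12.2) + 1/√13698 = 0.087336 + 0.008544 = 0.095880
P80 = (1/0.095880)² = 10.4297² = 108.78 µm

P80 = 108.8 µm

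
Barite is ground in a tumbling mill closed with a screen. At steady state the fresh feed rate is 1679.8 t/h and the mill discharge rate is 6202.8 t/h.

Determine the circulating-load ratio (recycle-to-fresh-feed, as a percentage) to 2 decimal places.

CL = 269.26 %

Steady state: M = F + R.
R = M − F = 6202.8 − 1679.8 = 4523.0 t/h
CL = 100·R/F = 100·4523.0/1679.8 = 269.26 %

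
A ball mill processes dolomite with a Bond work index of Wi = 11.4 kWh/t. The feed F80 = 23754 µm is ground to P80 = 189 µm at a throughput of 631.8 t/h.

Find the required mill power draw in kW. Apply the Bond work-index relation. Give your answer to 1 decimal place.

P = 4771.7 kW

Bond: W = 10·Wi·(1/√P80 − 1/√F80)
W = 10·11.4·(1/√189 − 1/√23754) = 10·11.4·(0.066251) = 7.5526 kWh/t
Power = W × throughput = 7.5526 kWh/t × 631.8 t/h = 4771.7 kW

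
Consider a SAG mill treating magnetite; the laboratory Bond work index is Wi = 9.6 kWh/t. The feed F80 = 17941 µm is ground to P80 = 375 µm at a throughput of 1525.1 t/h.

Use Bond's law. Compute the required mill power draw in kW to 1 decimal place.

W = 10 Wi (P80^-0.5 − F80^-0.5)
W = 10·9.6·(1/√375 − 1/√17941) = 10·9.6·(0.044174) = 4.2407 kWh/t
P = W·T = 4.2407·1525.1 = 6467.5 kW

P = 6467.5 kW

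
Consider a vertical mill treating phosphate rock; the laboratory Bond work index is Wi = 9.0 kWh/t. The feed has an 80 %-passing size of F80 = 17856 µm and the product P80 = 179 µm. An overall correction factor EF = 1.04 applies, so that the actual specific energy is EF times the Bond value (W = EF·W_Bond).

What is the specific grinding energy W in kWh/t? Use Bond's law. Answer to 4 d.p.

W = 10·Wi·[P80^(−½) − F80^(−½)]
1/√179 = 0.074744;  1/√17856 = 0.007484
W = 10·9.0·(0.074744 − 0.007484) = 6.0534 kWh/t
Apply correction: 6.0534 × 1.04 = 6.2955 kWh/t

W = 6.2955 kWh/t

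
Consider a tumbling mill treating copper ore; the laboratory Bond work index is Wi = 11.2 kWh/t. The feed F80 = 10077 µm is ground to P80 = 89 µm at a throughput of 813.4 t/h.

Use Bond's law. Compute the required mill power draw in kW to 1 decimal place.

Bond: W = 10·Wi·(1/√P80 − 1/√F80)
W = 10·11.2·(1/√89 − 1/√10077) = 10·11.2·(0.096038) = 10.7563 kWh/t
Mill draw = 10.7563 × 813.4 = 8749.1 kW

P = 8749.1 kW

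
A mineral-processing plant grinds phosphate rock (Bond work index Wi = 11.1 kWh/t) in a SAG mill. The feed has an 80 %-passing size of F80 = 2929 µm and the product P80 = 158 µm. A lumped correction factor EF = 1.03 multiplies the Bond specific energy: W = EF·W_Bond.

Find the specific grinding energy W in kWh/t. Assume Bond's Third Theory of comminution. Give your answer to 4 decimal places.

Bond: W = 10·Wi·(1/√P80 − 1/√F80)
1/√158 = 0.079556;  1/√2929 = 0.018477
W = 10·11.1·(0.079556 − 0.018477) = 6.7797 kWh/t
Apply correction: 6.7797 × 1.03 = 6.9831 kWh/t

W = 6.9831 kWh/t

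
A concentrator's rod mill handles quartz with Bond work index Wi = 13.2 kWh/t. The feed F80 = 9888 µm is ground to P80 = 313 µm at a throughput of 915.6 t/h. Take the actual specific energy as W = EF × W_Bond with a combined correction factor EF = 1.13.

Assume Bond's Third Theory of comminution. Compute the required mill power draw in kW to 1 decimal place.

W = 10·Wi·(P80^(-½) − F80^(-½))
W = 10·13.2·(1/√313 − 1/√9888) = 10·13.2·(0.046467) = 6.1336 kWh/t
W_actual = 1.13 × 6.1336 = 6.9310 kWh/t
P_mill = W·ṁ = 6.9310·915.6 = 6346.0 kW

P = 6346.0 kW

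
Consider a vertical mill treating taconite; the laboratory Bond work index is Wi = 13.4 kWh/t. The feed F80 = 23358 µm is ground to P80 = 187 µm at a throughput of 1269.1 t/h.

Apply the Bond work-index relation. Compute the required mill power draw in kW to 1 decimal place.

P = 11323.3 kW

W = 10 Wi (1/√P80 − 1/√F80)  [Bond]
W = 10·13.4·(1/√187 − 1/√23358) = 10·13.4·(0.066584) = 8.9223 kWh/t
P = W·T = 8.9223·1269.1 = 11323.3 kW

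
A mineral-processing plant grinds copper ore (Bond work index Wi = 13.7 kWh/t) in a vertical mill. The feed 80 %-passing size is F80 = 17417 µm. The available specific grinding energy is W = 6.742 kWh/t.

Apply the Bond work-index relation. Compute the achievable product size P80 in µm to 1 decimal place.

W = 10 Wi / √P80 − 10 Wi / √F80
1/√P80 = 1/√F80 + W/(10·Wi)
  = 6.7420/(10·13.7) + 1/√17417 = 0.049212 + 0.007577 = 0.056789
P80 = (1/0.056789)² = 17.6091² = 310.08 µm

P80 = 310.1 µm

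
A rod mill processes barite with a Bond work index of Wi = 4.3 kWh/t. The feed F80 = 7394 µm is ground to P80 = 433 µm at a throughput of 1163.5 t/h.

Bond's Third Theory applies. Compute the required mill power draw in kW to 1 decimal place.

W = 10·Wi·(P80^(-½) − F80^(-½))
W = 10·4.3·(1/√433 − 1/√7394) = 10·4.3·(0.036427) = 1.5664 kWh/t
P = W·T = 1.5664·1163.5 = 1822.5 kW

P = 1822.5 kW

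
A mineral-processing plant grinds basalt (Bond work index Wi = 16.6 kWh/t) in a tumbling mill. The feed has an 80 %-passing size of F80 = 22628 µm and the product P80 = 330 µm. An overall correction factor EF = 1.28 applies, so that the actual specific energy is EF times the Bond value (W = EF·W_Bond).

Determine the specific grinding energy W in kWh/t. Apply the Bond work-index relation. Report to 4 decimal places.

W = 10.2841 kWh/t

W = 10 Wi (P80^-0.5 − F80^-0.5)
1/√330 = 0.055048;  1/√22628 = 0.006648
W = 10·16.6·(0.055048 − 0.006648) = 8.0345 kWh/t
With EF = 1.28: W = 8.0345·1.28 = 10.2841 kWh/t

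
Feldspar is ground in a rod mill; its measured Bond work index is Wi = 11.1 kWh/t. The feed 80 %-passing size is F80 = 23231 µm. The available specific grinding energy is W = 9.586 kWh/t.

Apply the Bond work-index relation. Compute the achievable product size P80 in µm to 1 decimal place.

W = 10·Wi·(P80^(-½) − F80^(-½))
P80^-0.5 = F80^-0.5 + W/(10 Wi)
  = 9.5860/(10·11.1) + 1/√23231 = 0.086360 + 0.006561 = 0.092921
P80 = (1/0.092921)² = 10.7618² = 115.82 µm

P80 = 115.8 µm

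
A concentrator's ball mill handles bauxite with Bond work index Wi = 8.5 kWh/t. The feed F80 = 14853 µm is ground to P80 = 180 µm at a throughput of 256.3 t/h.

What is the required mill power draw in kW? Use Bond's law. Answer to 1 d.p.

P = 1445.0 kW

W = 10·Wi·(P80^(-½) − F80^(-½))
W = 10·8.5·(1/√180 − 1/√14853) = 10·8.5·(0.066330) = 5.6381 kWh/t
Mill draw = 5.6381 × 256.3 = 1445.0 kW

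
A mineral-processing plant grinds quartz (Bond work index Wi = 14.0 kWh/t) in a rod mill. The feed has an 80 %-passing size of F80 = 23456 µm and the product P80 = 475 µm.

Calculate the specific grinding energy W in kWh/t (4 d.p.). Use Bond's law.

W = 5.5095 kWh/t

W = 10 Wi (1/√P80 − 1/√F80)  [Bond]
1/√475 = 0.045883;  1/√23456 = 0.006529
W = 10·14.0·(0.045883 − 0.006529) = 5.5095 kWh/t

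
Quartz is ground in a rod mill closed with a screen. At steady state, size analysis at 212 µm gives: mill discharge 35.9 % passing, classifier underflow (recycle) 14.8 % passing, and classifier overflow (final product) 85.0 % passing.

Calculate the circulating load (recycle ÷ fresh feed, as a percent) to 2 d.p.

CL = 232.70 %

Let r = R/F. Size balance at 212 µm:
(1+r)·d = r·u + o ⇒ r = (o−d)/(d−u)
r = (85.0 − 35.9)/(35.9 − 14.8) = 49.1/21.1 = 2.3270
CL = 100·r = 232.70 %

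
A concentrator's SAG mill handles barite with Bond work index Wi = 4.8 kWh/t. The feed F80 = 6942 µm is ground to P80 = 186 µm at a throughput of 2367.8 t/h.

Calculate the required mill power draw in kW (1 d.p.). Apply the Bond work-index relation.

Bond:  W = 10 Wi (1/√P − 1/√F)
W = 10·4.8·(1/√186 − 1/√6942) = 10·4.8·(0.061321) = 2.9434 kWh/t
P_mill = W·ṁ = 2.9434·2367.8 = 6969.5 kW

P = 6969.5 kW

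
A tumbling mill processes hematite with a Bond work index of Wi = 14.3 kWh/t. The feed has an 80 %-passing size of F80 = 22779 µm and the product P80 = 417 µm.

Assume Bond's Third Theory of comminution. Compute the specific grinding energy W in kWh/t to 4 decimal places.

W = 10 Wi (1/√P80 − 1/√F80)  [Bond]
1/√417 = 0.048970;  1/√22779 = 0.006626
W = 10·14.3·(0.048970 − 0.006626) = 6.0553 kWh/t

W = 6.0553 kWh/t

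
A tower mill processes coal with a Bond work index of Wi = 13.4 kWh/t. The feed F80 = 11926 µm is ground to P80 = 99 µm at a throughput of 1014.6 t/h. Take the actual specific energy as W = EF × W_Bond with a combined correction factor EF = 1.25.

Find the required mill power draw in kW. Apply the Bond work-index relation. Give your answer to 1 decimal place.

P = 15524.0 kW

Bond:  W = 10 Wi (1/√P − 1/√F)
W = 10·13.4·(1/√99 − 1/√11926) = 10·13.4·(0.091347) = 12.2405 kWh/t
With EF = 1.25: W = 12.2405·1.25 = 15.3006 kWh/t
P_mill = W·ṁ = 15.3006·1014.6 = 15524.0 kW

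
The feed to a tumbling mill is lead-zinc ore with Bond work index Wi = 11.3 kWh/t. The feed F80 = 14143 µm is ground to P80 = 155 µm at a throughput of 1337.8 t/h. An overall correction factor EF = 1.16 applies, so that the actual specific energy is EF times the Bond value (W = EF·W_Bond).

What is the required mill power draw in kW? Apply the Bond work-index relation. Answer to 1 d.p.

P = 12610.6 kW

W_Bond = 10·Wi·(1/√P₈₀ − 1/√F₈₀)
W = 10·11.3·(1/√155 − 1/√14143) = 10·11.3·(0.071913) = 8.1262 kWh/t
Corrected W = EF·W_Bond = 1.16·8.1262 = 9.4264 kWh/t
Power = W × throughput = 9.4264 kWh/t × 1337.8 t/h = 12610.6 kW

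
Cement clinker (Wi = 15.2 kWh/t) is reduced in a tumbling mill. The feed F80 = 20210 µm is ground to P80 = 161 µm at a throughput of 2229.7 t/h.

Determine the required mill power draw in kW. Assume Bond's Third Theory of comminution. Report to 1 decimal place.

W_Bond = 10·Wi·(1/√P₈₀ − 1/√F₈₀)
W = 10·15.2·(1/√161 − 1/√20210) = 10·15.2·(0.071777) = 10.9101 kWh/t
P = W·T = 10.9101·2229.7 = 24326.2 kW

P = 24326.2 kW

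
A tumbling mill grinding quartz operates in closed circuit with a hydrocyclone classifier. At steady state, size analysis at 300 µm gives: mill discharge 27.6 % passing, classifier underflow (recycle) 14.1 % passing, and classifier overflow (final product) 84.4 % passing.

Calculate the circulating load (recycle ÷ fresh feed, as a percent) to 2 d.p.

CL = 420.74 %

Mass balance on the −300 µm fraction:
Fd + Rd = Ru + Fo ⇒ R/F = (o−d)/(d−u)
r = (84.4 − 27.6)/(27.6 − 14.1) = 56.8/13.5 = 4.2074
CL = 100·r = 420.74 %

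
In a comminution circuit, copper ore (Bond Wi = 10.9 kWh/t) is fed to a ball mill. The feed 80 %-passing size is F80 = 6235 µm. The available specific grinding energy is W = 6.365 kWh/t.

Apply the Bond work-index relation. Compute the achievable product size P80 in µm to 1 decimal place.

P80 = 198.0 µm

Bond: W = 10·Wi·(1/√P80 − 1/√F80)
P80^-0.5 = F80^-0.5 + W/(10 Wi)
  = 6.3650/(10·10.9) + 1/√6235 = 0.058394 + 0.012664 = 0.071059
P80 = (1/0.071059)² = 14.0728² = 198.05 µm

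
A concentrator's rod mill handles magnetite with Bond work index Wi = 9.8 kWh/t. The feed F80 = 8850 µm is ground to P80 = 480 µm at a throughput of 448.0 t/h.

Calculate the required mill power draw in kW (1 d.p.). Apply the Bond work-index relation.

W_Bond = 10·Wi·(1/√P₈₀ − 1/√F₈₀)
W = 10·9.8·(1/√480 − 1/√8850) = 10·9.8·(0.035014) = 3.4313 kWh/t
Power = W × throughput = 3.4313 kWh/t × 448.0 t/h = 1537.2 kW

P = 1537.2 kW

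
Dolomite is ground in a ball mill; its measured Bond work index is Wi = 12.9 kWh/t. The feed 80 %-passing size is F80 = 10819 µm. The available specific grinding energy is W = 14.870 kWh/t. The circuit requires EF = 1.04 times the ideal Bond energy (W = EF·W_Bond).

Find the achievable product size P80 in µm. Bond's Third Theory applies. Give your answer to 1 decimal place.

P80 = 68.9 µm

W = 10·Wi·(P80^(-½) − F80^(-½))
W_Bond = W / EF = 14.870 / 1.04 = 14.2981 kWh/t
P80^(−½) = W_Bond/(10 Wi) + F80^(−½)
  = 14.2981/(10·12.9) + 1/√10819 = 0.110838 + 0.009614 = 0.120452
P80 = (1/0.120452)² = 8.3021² = 68.92 µm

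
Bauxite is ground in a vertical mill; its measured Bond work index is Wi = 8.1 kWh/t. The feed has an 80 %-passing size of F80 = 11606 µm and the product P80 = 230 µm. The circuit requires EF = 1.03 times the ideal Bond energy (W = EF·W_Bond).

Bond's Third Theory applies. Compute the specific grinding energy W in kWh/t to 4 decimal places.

Bond: W = 10·Wi·(1/√P80 − 1/√F80)
1/√230 = 0.065938;  1/√11606 = 0.009282
W = 10·8.1·(0.065938 − 0.009282) = 4.5891 kWh/t
Corrected W = EF·W_Bond = 1.03·4.5891 = 4.7268 kWh/t

W = 4.7268 kWh/t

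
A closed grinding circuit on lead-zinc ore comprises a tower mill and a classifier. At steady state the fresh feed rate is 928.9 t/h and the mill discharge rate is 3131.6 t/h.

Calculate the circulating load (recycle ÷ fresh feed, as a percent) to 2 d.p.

Discharge = new feed + return, hence
R = M − F = 3131.6 − 928.9 = 2202.7 t/h
CL = 100·R/F = 100·2202.7/928.9 = 237.13 %

CL = 237.13 %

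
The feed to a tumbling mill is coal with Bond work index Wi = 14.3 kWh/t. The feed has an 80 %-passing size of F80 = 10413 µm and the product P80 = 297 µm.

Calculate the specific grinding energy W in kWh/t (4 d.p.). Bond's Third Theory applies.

W = 6.8963 kWh/t

W = 10 Wi / √P80 − 10 Wi / √F80
1/√297 = 0.058026;  1/√10413 = 0.009800
W = 10·14.3·(0.058026 − 0.009800) = 6.8963 kWh/t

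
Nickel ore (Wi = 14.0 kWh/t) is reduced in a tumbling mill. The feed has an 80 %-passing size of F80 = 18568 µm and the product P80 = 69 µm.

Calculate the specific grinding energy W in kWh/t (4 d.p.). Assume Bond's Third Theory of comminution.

W = 15.8266 kWh/t

W = 10·Wi·[P80^(−½) − F80^(−½)]
1/√69 = 0.120386;  1/√18568 = 0.007339
W = 10·14.0·(0.120386 − 0.007339) = 15.8266 kWh/t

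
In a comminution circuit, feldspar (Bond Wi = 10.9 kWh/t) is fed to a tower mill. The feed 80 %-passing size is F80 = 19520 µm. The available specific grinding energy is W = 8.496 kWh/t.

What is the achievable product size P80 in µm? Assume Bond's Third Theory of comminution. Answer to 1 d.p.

P80 = 138.1 µm

W = 10 Wi (1/√P80 − 1/√F80)  [Bond]
⇒ 1/√P80 = W/(10 Wi) + 1/√F80
  = 8.4960/(10·10.9) + 1/√19520 = 0.077945 + 0.007157 = 0.085102
P80 = (1/0.085102)² = 11.7505² = 138.08 µm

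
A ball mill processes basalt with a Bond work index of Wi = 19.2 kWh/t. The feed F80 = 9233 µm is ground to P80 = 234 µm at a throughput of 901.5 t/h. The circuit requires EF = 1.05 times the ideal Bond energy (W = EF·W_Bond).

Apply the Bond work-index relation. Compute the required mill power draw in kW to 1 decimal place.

Bond: W = 10·Wi·(1/√P80 − 1/√F80)
W = 10·19.2·(1/√234 − 1/√9233) = 10·19.2·(0.054965) = 10.5533 kWh/t
With EF = 1.05: W = 10.5533·1.05 = 11.0809 kWh/t
Power = W × throughput = 11.0809 kWh/t × 901.5 t/h = 9989.5 kW

P = 9989.5 kW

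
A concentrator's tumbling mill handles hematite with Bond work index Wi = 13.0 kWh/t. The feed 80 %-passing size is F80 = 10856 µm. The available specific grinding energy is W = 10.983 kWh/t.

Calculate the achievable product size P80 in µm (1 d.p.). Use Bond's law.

W = 10 Wi / √P80 − 10 Wi / √F80
⇒ 1/√P80 = W/(10 Wi) + 1/√F80
  = 10.9830/(10·13.0) + 1/√10856 = 0.084485 + 0.009598 = 0.094082
P80 = (1/0.094082)² = 10.6290² = 112.98 µm

P80 = 113.0 µm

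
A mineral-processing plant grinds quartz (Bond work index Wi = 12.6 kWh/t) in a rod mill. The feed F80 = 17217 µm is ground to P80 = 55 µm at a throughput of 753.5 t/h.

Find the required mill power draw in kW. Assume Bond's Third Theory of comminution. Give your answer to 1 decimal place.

Bond:  W = 10 Wi (1/√P − 1/√F)
W = 10·12.6·(1/√55 − 1/√17217) = 10·12.6·(0.127219) = 16.0296 kWh/t
Mill draw = 16.0296 × 753.5 = 12078.3 kW

P = 12078.3 kW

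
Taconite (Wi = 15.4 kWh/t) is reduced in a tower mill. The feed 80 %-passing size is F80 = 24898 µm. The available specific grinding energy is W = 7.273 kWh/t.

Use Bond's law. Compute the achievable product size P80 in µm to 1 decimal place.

W = 10 Wi / √P80 − 10 Wi / √F80
P80^-0.5 = F80^-0.5 + W/(10 Wi)
  = 7.2730/(10·15.4) + 1/√24898 = 0.047227 + 0.006337 = 0.053565
P80 = (1/0.053565)² = 18.6690² = 348.53 µm

P80 = 348.5 µm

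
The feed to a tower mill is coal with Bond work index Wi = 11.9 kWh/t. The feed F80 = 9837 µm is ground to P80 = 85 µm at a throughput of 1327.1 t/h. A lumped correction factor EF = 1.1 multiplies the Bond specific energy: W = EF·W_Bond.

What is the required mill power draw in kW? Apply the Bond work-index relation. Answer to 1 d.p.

W = 10 Wi (P80^-0.5 − F80^-0.5)
W = 10·11.9·(1/√85 − 1/√9837) = 10·11.9·(0.098383) = 11.7075 kWh/t
W_actual = 1.1 × 11.7075 = 12.8783 kWh/t
P_mill = W·ṁ = 12.8783·1327.1 = 17090.8 kW

P = 17090.8 kW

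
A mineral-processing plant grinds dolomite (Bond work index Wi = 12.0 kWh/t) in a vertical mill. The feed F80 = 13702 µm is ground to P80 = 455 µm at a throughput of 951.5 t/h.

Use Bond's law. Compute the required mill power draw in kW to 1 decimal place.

W = 10·Wi·(P80^(-½) − F80^(-½))
W = 10·12.0·(1/√455 − 1/√13702) = 10·12.0·(0.038338) = 4.6005 kWh/t
P = W·T = 4.6005·951.5 = 4377.4 kW

P = 4377.4 kW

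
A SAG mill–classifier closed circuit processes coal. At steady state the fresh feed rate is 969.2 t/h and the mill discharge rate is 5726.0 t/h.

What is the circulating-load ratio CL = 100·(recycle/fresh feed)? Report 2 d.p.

CL = 490.80 %

Steady state: M = F + R.
R = M − F = 5726.0 − 969.2 = 4756.8 t/h
CL = 100·R/F = 100·4756.8/969.2 = 490.80 %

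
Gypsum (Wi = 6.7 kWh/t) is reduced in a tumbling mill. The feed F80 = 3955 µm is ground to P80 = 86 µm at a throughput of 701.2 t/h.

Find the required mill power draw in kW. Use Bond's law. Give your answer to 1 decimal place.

P = 4319.0 kW

W = 10·Wi·[P80^(−½) − F80^(−½)]
W = 10·6.7·(1/√86 − 1/√3955) = 10·6.7·(0.091932) = 6.1594 kWh/t
Mill draw = 6.1594 × 701.2 = 4319.0 kW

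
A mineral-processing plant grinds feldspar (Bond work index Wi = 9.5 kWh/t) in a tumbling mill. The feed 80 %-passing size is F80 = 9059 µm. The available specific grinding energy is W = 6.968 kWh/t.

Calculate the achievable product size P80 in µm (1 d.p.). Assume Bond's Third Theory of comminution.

W = 10 Wi (1/√P80 − 1/√F80)  [Bond]
⇒ 1/√P80 = W/(10·Wi) + 1/√F80
  = 6.9680/(10·9.5) + 1/√9059 = 0.073347 + 0.010507 = 0.083854
P80 = (1/0.083854)² = 11.9255² = 142.22 µm

P80 = 142.2 µm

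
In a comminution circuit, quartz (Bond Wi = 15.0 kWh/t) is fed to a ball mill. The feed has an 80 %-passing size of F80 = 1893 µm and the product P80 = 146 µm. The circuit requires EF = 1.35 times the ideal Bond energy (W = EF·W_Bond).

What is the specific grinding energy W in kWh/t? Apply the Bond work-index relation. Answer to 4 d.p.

W = 12.1048 kWh/t

W = 10 Wi / √P80 − 10 Wi / √F80
1/√146 = 0.082761;  1/√1893 = 0.022984
W = 10·15.0·(0.082761 − 0.022984) = 8.9665 kWh/t
W_actual = 1.35 × 8.9665 = 12.1048 kWh/t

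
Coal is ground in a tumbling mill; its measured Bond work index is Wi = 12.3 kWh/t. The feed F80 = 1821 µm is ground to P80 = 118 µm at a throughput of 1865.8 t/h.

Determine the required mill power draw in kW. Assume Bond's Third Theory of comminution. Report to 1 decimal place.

P = 15748.6 kW

W = 10·Wi·[P80^(−½) − F80^(−½)]
W = 10·12.3·(1/√118 − 1/√1821) = 10·12.3·(0.068624) = 8.4407 kWh/t
Power = W × throughput = 8.4407 kWh/t × 1865.8 t/h = 15748.6 kW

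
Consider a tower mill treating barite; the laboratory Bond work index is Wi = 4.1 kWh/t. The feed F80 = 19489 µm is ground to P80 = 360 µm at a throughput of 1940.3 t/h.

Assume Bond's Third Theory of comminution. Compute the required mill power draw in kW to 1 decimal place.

P = 3622.9 kW

W = 10·Wi·(P80^(-½) − F80^(-½))
W = 10·4.1·(1/√360 − 1/√19489) = 10·4.1·(0.045541) = 1.8672 kWh/t
P = W·T = 1.8672·1940.3 = 3622.9 kW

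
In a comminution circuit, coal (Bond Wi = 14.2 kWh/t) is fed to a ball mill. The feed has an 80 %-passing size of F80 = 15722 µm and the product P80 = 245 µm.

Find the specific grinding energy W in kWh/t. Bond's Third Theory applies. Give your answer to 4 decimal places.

W = 7.9396 kWh/t

Bond:  W = 10 Wi (1/√P − 1/√F)
1/√245 = 0.063888;  1/√15722 = 0.007975
W = 10·14.2·(0.063888 − 0.007975) = 7.9396 kWh/t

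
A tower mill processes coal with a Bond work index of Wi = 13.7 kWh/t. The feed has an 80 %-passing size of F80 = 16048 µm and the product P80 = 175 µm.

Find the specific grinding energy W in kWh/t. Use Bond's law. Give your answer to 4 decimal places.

W = 10 Wi (1/√P80 − 1/√F80)  [Bond]
1/√175 = 0.075593;  1/√16048 = 0.007894
W = 10·13.7·(0.075593 − 0.007894) = 9.2748 kWh/t

W = 9.2748 kWh/t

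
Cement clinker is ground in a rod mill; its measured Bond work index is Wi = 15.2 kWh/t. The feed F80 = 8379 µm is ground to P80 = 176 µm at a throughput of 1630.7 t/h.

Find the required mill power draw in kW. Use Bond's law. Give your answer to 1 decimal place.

P = 15975.8 kW

W = 10·Wi·(P80^(-½) − F80^(-½))
W = 10·15.2·(1/√176 − 1/√8379) = 10·15.2·(0.064453) = 9.7969 kWh/t
Power = W × throughput = 9.7969 kWh/t × 1630.7 t/h = 15975.8 kW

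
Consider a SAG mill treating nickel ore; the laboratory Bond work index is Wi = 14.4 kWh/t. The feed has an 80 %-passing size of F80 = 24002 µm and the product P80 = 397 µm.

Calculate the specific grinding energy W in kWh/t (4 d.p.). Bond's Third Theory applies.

W = 10 Wi / √P80 − 10 Wi / √F80
1/√397 = 0.050189;  1/√24002 = 0.006455
W = 10·14.4·(0.050189 − 0.006455) = 6.2977 kWh/t

W = 6.2977 kWh/t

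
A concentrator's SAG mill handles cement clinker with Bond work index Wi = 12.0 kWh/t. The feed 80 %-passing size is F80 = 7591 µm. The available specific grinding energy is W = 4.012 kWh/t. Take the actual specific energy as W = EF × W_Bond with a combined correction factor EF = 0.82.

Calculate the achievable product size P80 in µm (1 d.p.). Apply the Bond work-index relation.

Bond:  W = 10 Wi (1/√P − 1/√F)
W_Bond = W / EF = 4.012 / 0.82 = 4.8927 kWh/t
P80^(−½) = W_Bond/(10 Wi) + F80^(−½)
  = 4.8927/(10·12.0) + 1/√7591 = 0.040772 + 0.011478 = 0.052250
P80 = (1/0.052250)² = 19.1388² = 366.29 µm

P80 = 366.3 µm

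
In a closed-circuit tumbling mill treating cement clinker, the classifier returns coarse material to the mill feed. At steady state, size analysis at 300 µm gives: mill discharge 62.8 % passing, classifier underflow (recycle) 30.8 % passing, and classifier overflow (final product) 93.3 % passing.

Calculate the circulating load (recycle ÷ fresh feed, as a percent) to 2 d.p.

CL = 95.31 %

Let r = R/F. Size balance at 300 µm:
(1+r)d = ru + o → r = (o−d)/(d−u)
r = (93.3 − 62.8)/(62.8 − 30.8) = 30.5/32.0 = 0.9531
CL = 100·r = 95.31 %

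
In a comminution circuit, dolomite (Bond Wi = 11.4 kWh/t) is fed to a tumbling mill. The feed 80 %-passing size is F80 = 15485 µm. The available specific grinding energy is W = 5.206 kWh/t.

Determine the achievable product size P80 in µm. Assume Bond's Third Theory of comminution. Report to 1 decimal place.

P80 = 346.7 µm

Bond:  W = 10 Wi (1/√P − 1/√F)
P80^(−½) = W/(10 Wi) + F80^(−½)
  = 5.2060/(10·11.4) + 1/√15485 = 0.045667 + 0.008036 = 0.053703
P80 = (1/0.053703)² = 18.6210² = 346.74 µm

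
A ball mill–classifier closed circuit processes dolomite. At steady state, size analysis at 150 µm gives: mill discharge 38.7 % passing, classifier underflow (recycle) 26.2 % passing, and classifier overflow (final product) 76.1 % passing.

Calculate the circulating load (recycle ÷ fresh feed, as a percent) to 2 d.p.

CL = 299.20 %

Let r = R/F. Size balance at 150 µm:
(1+r)d = ru + o → r = (o−d)/(d−u)
r = (76.1 − 38.7)/(38.7 − 26.2) = 37.4/12.5 = 2.9920
CL = 100·r = 299.20 %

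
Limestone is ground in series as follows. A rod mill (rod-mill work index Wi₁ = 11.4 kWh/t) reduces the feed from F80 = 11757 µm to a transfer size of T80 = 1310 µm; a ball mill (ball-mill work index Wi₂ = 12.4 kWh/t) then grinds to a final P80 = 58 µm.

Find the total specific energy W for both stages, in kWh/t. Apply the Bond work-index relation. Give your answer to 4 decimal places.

W = 14.9543 kWh/t

W = 10 Wi (P80^-0.5 − F80^-0.5)
Stage 1 (11757→1310 µm, Wi₁=11.4): W₁ = 10·11.4·(0.027629 − 0.009223) = 2.0983 kWh/t
Stage 2 (1310→58 µm, Wi₂=12.4): W₂ = 10·12.4·(0.131306 − 0.027629) = 12.8560 kWh/t
W = W₁ + W₂ = 2.0983 + 12.8560 = 14.9543 kWh/t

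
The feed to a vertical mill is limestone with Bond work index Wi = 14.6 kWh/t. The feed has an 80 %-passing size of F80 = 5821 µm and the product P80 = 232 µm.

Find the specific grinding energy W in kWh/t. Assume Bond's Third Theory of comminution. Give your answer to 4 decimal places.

W = 10·Wi·(P80^(-½) − F80^(-½))
1/√232 = 0.065653;  1/√5821 = 0.013107
W = 10·14.6·(0.065653 − 0.013107) = 7.6718 kWh/t

W = 7.6718 kWh/t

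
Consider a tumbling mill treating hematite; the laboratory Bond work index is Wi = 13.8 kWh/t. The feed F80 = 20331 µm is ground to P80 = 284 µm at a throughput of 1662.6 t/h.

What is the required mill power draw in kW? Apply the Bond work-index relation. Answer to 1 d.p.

W = 10·Wi·[P80^(−½) − F80^(−½)]
W = 10·13.8·(1/√284 − 1/√20331) = 10·13.8·(0.052326) = 7.2210 kWh/t
P = W·T = 7.2210·1662.6 = 12005.6 kW

P = 12005.6 kW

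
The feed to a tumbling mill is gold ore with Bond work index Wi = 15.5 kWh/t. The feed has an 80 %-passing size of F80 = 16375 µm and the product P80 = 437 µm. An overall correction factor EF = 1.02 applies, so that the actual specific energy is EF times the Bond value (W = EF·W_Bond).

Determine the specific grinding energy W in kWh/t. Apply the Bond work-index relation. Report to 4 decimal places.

W = 6.3275 kWh/t

W_Bond = 10·Wi·(1/√P₈₀ − 1/√F₈₀)
1/√437 = 0.047836;  1/√16375 = 0.007815
W = 10·15.5·(0.047836 − 0.007815) = 6.2034 kWh/t
Corrected W = EF·W_Bond = 1.02·6.2034 = 6.3275 kWh/t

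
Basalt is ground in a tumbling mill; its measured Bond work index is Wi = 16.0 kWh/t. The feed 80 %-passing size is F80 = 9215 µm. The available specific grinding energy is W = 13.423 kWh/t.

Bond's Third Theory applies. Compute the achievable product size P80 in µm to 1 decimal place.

W_Bond = 10·Wi·(1/√P₈₀ − 1/√F₈₀)
⇒ 1/√P80 = W/(10·Wi) + 1/√F80
  = 13.4230/(10·16.0) + 1/√9215 = 0.083894 + 0.010417 = 0.094311
P80 = (1/0.094311)² = 10.6032² = 112.43 µm

P80 = 112.4 µm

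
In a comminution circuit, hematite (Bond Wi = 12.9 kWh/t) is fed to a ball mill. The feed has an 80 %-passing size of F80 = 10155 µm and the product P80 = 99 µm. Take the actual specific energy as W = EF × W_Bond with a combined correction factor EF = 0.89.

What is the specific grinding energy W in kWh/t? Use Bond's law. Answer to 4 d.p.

W = 10.3995 kWh/t

W = 10 Wi / √P80 − 10 Wi / √F80
1/√99 = 0.100504;  1/√10155 = 0.009923
W = 10·12.9·(0.100504 − 0.009923) = 11.6849 kWh/t
Apply correction: 11.6849 × 0.89 = 10.3995 kWh/t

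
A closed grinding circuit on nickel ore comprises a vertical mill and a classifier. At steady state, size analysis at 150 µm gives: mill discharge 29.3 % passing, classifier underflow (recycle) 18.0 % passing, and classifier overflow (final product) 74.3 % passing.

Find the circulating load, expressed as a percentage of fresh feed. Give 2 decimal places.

CL = 398.23 %

Let r = R/F. Size balance at 150 µm:
(1+r)·d = r·u + o ⇒ r = (o−d)/(d−u)
r = (74.3 − 29.3)/(29.3 − 18.0) = 45.0/11.3 = 3.9823
CL = 100·r = 398.23 %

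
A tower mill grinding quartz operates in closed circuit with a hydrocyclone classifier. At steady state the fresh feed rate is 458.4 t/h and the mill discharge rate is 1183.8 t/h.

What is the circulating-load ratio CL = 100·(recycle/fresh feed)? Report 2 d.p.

CL = 158.25 %

Steady state: M = F + R.
R = M − F = 1183.8 − 458.4 = 725.4 t/h
CL = 100·R/F = 100·725.4/458.4 = 158.25 %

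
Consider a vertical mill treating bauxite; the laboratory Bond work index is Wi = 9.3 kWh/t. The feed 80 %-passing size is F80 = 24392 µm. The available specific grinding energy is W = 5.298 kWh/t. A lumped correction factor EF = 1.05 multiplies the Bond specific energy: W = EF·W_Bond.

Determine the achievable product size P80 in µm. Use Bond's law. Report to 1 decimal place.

P80 = 271.8 µm

W = 10 Wi (1/√P80 − 1/√F80)  [Bond]
W_Bond = W / EF = 5.298 / 1.05 = 5.0457 kWh/t
1/√P80 = 1/√F80 + W_Bond/(10·Wi)
  = 5.0457/(10·9.3) + 1/√24392 = 0.054255 + 0.006403 = 0.060658
P80 = (1/0.060658)² = 16.4859² = 271.78 µm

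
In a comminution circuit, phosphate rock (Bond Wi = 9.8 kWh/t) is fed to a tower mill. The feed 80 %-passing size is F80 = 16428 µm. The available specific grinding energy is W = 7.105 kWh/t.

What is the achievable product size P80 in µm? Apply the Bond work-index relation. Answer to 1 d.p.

P80 = 155.1 µm

W = 10·Wi·[P80^(−½) − F80^(−½)]
⇒ 1/√P80 = W/(10 Wi) + 1/√F80
  = 7.1050/(10·9.8) + 1/√16428 = 0.072500 + 0.007802 = 0.080302
P80 = (1/0.080302)² = 12.4530² = 155.08 µm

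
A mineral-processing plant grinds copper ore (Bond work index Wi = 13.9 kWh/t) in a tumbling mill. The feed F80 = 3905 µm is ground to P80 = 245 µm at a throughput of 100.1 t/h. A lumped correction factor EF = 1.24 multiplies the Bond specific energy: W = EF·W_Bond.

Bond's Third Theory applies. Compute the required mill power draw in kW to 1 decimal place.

W = 10 Wi (P80^-0.5 − F80^-0.5)
W = 10·13.9·(1/√245 − 1/√3905) = 10·13.9·(0.047885) = 6.6560 kWh/t
W_actual = 1.24 × 6.6560 = 8.2535 kWh/t
P_mill = W·ṁ = 8.2535·100.1 = 826.2 kW

P = 826.2 kW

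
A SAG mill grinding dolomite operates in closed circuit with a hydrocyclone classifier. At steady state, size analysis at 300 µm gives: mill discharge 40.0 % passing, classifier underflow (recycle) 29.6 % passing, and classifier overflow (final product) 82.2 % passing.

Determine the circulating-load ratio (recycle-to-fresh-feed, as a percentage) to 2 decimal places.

CL = 405.77 %

Classifier node, passing 300 µm:
(1+r)d = ru + o → r = (o−d)/(d−u)
r = (82.2 − 40.0)/(40.0 − 29.6) = 42.2/10.4 = 4.0577
CL = 100·r = 405.77 %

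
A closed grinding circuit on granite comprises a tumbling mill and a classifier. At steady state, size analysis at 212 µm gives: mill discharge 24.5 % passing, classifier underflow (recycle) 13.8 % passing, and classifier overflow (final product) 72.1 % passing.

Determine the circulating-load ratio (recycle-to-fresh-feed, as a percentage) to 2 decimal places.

CL = 444.86 %

Let r = R/F. Size balance at 212 µm:
(1+r)d = ru + o → r = (o−d)/(d−u)
r = (72.1 − 24.5)/(24.5 − 13.8) = 47.6/10.7 = 4.4486
CL = 100·r = 444.86 %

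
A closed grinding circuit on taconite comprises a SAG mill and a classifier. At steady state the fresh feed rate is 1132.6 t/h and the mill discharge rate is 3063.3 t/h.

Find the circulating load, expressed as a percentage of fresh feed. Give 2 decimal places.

CL = 170.47 %

M = F + R at steady state, so:
R = M − F = 3063.3 − 1132.6 = 1930.7 t/h
CL = 100·R/F = 100·1930.7/1132.6 = 170.47 %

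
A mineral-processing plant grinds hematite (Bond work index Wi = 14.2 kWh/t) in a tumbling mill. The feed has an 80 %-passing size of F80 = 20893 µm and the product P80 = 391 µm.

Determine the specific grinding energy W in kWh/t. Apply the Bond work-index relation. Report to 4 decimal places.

W = 10 Wi (P80^-0.5 − F80^-0.5)
1/√391 = 0.050572;  1/√20893 = 0.006918
W = 10·14.2·(0.050572 − 0.006918) = 6.1988 kWh/t

W = 6.1988 kWh/t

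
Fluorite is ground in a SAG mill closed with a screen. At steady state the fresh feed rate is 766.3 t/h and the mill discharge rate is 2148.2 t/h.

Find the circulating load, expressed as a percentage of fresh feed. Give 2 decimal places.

CL = 180.33 %

Mill node: discharge = fresh + recycle.
R = M − F = 2148.2 − 766.3 = 1381.9 t/h
CL = 100·R/F = 100·1381.9/766.3 = 180.33 %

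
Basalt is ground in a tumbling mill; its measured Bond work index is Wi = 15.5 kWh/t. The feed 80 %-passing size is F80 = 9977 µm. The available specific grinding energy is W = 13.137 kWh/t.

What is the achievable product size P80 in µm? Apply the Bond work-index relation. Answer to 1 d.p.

W_Bond = 10·Wi·(1/√P₈₀ − 1/√F₈₀)
⇒ 1/√P80 = W/(10 Wi) + 1/√F80
  = 13.1370/(10·15.5) + 1/√9977 = 0.084755 + 0.010012 = 0.094766
P80 = (1/0.094766)² = 10.5523² = 111.35 µm

P80 = 111.4 µm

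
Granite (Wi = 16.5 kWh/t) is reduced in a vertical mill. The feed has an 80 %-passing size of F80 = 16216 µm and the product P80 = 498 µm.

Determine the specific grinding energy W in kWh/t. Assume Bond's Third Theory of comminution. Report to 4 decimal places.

W_Bond = 10·Wi·(1/√P₈₀ − 1/√F₈₀)
1/√498 = 0.044811;  1/√16216 = 0.007853
W = 10·16.5·(0.044811 − 0.007853) = 6.0981 kWh/t

W = 6.0981 kWh/t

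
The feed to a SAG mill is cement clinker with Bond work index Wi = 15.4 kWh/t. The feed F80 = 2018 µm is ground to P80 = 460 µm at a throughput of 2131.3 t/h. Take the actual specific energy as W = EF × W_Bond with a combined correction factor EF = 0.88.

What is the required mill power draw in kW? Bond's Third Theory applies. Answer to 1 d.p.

P = 7037.3 kW

W = 10·Wi·[P80^(−½) − F80^(−½)]
W = 10·15.4·(1/√460 − 1/√2018) = 10·15.4·(0.024365) = 3.7521 kWh/t
Apply correction: 3.7521 × 0.88 = 3.3019 kWh/t
P_mill = W·ṁ = 3.3019·2131.3 = 7037.3 kW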